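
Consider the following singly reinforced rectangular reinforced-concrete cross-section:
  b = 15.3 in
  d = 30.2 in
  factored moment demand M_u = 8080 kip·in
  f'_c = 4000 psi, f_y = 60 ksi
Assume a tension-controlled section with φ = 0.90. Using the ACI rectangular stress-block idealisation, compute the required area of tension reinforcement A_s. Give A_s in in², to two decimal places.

A_s ≈ 5.54 in²

M_n = M_u/φ = 8080/0.90 = 8977.78 kip·in.
From M_n = 0.85 f'_c a b (d − a/2):
a = d − √(d² − 2M_n/(0.85 f'_c b)) = 30.2 − √(30.2² − 2 × 8977.78/(0.85 × 4 × 15.3)) = 6.391 in.
A_s = 0.85 f'_c a b / f_y = 0.85 × 4 × 6.391 × 15.3 / 60 = 5.541 in².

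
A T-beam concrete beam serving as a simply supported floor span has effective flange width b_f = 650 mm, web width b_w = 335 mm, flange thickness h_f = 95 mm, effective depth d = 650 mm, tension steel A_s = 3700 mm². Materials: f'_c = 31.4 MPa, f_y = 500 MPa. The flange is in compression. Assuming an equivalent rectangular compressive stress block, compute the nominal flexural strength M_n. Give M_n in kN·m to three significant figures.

Tension: T = A_s f_y = 3700 × 500 = 1850000 N.
Try a within the flange: a = T/(0.85 f'_c b_f) = 1850000/(0.85 × 31.4 × 650) = 106.64 mm.
a = 106.64 > h_f = 95 mm: the block extends into the web. Split into flange-overhang and web parts.
C_f = 0.85 f'_c (b_f − b_w) h_f = 0.85 × 31.4 × (650 − 335) × 95 = 798698 N.
Remaining web compression depth: a_w = (T − C_f)/(0.85 f'_c b_w) = (1850000 − 798698)/(0.85 × 31.4 × 335) = 117.58 mm.
M_n = C_f(d − h_f/2) + (T − C_f)(d − a_w/2) = 798698 × (650 − 47.5) + 1051302 × (650 − 58.79) = 481.22 + 621.54 = 1102.76 × 10⁶ N·mm.
M_n = 1102.76 kN·m.

M_n ≈ 1100 kN·m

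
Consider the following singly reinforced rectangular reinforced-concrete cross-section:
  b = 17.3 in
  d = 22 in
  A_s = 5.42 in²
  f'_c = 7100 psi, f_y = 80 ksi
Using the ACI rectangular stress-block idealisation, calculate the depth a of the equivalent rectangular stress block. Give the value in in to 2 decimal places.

T = A_s f_y = 5.42 × 80 = 433.6 kips.
a = T/(0.85 f'_c b) = 433.6/(0.85 × 7.1 × 17.3) = 4.15 in.

a ≈ 4.15 in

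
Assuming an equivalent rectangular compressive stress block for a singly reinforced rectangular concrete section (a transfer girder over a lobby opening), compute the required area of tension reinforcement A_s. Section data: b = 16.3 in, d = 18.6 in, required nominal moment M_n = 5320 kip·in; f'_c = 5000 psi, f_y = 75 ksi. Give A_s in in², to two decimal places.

A_s ≈ 4.37 in²

From M_n = 0.85 f'_c a b (d − a/2):
a = d − √(d² − 2M_n/(0.85 f'_c b)) = 18.6 − √(18.6² − 2 × 5320/(0.85 × 5 × 16.3)) = 4.730 in.
A_s = 0.85 f'_c a b / f_y = 0.85 × 5 × 4.730 × 16.3 / 75 = 4.369 in².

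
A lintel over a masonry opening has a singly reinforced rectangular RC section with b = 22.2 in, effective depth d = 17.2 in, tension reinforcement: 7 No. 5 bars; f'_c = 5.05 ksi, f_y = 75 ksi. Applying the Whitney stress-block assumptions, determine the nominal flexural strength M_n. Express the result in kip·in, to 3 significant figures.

A_s = 7 × 0.31 = 2.17 in².
T = A_s f_y = 2.17 × 75 = 162.75 kips.
a = T/(0.85 f'_c b) = 162.75/(0.85 × 5.05 × 22.2) = 1.708 in.
M_n = T(d − a/2) = 162.75 × (17.2 − 0.854) = 2660.3 kip·in.

M_n ≈ 2660 kip·in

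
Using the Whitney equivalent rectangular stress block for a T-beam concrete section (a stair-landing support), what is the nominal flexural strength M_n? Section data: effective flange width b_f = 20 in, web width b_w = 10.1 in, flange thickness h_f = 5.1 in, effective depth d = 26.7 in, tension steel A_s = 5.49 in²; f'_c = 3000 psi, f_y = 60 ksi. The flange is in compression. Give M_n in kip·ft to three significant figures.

M_n ≈ 640 kip·ft

Tension: T = A_s f_y = 5.49 × 60 = 329.4 kips.
Try a within the flange: a = T/(0.85 f'_c b_f) = 329.4/(0.85 × 3 × 20) = 6.459 in.
a = 6.459 > h_f = 5.1 in: the block extends into the web. Split into flange-overhang and web parts.
C_f = 0.85 f'_c (b_f − b_w) h_f = 0.85 × 3 × (20 − 10.1) × 5.1 = 128.7 kips.
Remaining web compression depth: a_w = (T − C_f)/(0.85 f'_c b_w) = (329.4 − 128.7)/(0.85 × 3 × 10.1) = 7.793 in.
M_n = C_f(d − h_f/2) + (T − C_f)(d − a_w/2) = 128.7 × (26.7 − 2.55) + 200.7 × (26.7 − 3.8965) = 3108.1 + 4576.7 = 7684.8 kip·in.
M_n = 7684.8/12 = 640.40 kip·ft.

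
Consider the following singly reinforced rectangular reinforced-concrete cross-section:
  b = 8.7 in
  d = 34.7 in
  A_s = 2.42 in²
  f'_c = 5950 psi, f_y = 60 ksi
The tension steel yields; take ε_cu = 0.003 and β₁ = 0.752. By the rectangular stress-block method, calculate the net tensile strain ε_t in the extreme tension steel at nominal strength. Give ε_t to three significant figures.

a = A_s f_y/(0.85 f'_c b) = 3.300 in.
β₁ = 0.752, so c = a/β₁ = 3.300/0.752 = 4.388 in.
From the linear strain diagram with ε_cu = 0.003: ε_t = 0.003 (d − c)/c = 0.003 × (34.7 − 4.388)/4.388 = 0.0207.
Since ε_t ≥ 0.005, the section is tension-controlled.

ε_t ≈ 0.0207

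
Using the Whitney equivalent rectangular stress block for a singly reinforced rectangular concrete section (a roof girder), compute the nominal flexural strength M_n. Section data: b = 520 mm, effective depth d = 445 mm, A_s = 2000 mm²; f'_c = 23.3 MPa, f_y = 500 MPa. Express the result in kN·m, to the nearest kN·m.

T = A_s f_y = 2000 × 500 = 1000000 N = 1000 kN.
From C = T: a = T/(0.85 f'_c b) = 1000000/(0.85 × 23.3 × 520) = 97.10 mm.
M_n = T(d − a/2) = 1000 kN × (445 − 48.55) mm = 396.45 kN·m.

M_n ≈ 396 kN·m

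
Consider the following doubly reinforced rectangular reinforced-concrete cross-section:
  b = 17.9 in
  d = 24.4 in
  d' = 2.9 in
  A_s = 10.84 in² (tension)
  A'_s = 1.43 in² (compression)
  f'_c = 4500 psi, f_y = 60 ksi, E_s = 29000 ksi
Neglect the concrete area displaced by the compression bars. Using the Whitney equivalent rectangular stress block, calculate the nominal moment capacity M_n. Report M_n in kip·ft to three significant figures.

M_n ≈ 1110 kip·ft

Assume both steels yield.
a = (A_s − A'_s) f_y/(0.85 f'_c b) = (10.84 − 1.43) × 60/(0.85 × 4.5 × 17.9) = 8.246 in.
c = a/β₁ = 8.246/0.825 = 9.995 in; ε'_s = 0.003(c − d')/c = 0.0021 ≥ ε_y = 0.0021, so the compression steel yields.
M_n = (A_s − A'_s) f_y (d − a/2) + A'_s f_y (d − d') = 564.6 × (24.4 − 4.123) + 85.8 × (24.4 − 2.9) = 11448.4 + 1844.7 = 13293.1 kip·in = 13293.1/12 = 1107.76 kip·ft.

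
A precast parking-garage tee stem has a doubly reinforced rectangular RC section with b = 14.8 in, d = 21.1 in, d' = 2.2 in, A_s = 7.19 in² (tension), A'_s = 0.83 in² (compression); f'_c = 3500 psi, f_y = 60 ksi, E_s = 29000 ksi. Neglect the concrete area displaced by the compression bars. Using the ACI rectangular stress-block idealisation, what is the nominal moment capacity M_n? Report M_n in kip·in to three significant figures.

M_n ≈ 7340 kip·in

Assume both steels yield.
a = (A_s − A'_s) f_y/(0.85 f'_c b) = (7.19 − 0.83) × 60/(0.85 × 3.5 × 14.8) = 8.667 in.
c = a/β₁ = 8.667/0.85 = 10.196 in; ε'_s = 0.003(c − d')/c = 0.0024 ≥ ε_y = 0.0021, so the compression steel yields.
M_n = (A_s − A'_s) f_y (d − a/2) + A'_s f_y (d − d') = 381.6 × (21.1 − 4.3335) + 49.8 × (21.1 − 2.2) = 6398.1 + 941.2 = 7339.3 kip·in.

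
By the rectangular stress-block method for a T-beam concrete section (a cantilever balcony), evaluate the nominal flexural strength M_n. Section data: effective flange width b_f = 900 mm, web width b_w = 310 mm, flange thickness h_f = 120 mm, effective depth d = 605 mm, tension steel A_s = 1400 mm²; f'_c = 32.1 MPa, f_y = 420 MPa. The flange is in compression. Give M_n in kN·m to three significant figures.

M_n ≈ 349 kN·m

Tension: T = A_s f_y = 1400 × 420 = 588000 N.
Try a within the flange: a = T/(0.85 f'_c b_f) = 588000/(0.85 × 32.1 × 900) = 23.94 mm.
Since a = 23.94 ≤ h_f = 120 mm, the stress block lies entirely in the flange; analyse as a rectangular beam of width b_f.
M_n = T(d − a/2) = 588000 × (605 − 11.97) = 348.70 × 10⁶ N·mm.
M_n = 348.70 kN·m.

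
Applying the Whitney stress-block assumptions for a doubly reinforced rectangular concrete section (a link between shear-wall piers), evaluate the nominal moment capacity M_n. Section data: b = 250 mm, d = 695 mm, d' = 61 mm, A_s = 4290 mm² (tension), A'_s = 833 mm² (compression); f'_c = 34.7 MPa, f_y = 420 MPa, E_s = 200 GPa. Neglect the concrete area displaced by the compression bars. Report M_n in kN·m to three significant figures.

Assume both tension and compression steel yield.
Net tension couple steel: A_s − A'_s = 3457 mm².
a = (A_s − A'_s) f_y / (0.85 f'_c b) = 1451940/(0.85 × 34.7 × 250) = 196.91 mm.
c = a/β₁ = 196.91/0.802 = 245.52 mm; ε'_s = 0.003(c − d')/c = 0.0023 ≥ f_y/E_s = 0.0021, so compression steel does yield.
M_n = (A_s − A'_s) f_y (d − a/2) + A'_s f_y (d − d') = [1451940 × (695 − 98.455) + 349860 × (695 − 61)] × 10⁻⁶ = 866.15 + 221.81 = 1087.96 kN·m.

M_n ≈ 1090 kN·m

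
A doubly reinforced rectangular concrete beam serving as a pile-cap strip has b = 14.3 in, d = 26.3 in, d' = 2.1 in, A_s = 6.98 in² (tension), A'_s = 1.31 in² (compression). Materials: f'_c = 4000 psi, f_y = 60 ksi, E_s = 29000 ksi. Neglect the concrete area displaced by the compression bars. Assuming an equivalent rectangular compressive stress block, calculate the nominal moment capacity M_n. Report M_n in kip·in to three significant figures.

M_n ≈ 9660 kip·in

Assume both steels yield.
a = (A_s − A'_s) f_y/(0.85 f'_c b) = (6.98 − 1.31) × 60/(0.85 × 4 × 14.3) = 6.997 in.
c = a/β₁ = 6.997/0.85 = 8.232 in; ε'_s = 0.003(c − d')/c = 0.0022 ≥ ε_y = 0.0021, so the compression steel yields.
M_n = (A_s − A'_s) f_y (d − a/2) + A'_s f_y (d − d') = 340.2 × (26.3 − 3.4985) + 78.6 × (26.3 − 2.1) = 7757.1 + 1902.1 = 9659.2 kip·in.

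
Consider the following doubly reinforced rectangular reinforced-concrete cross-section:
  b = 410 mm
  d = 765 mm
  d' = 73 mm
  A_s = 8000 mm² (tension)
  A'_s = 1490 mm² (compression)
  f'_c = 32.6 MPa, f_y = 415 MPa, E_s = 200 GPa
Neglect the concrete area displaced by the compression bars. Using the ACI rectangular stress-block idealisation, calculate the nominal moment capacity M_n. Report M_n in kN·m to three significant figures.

M_n ≈ 2170 kN·m

Assume both tension and compression steel yield.
Net tension couple steel: A_s − A'_s = 6510 mm².
a = (A_s − A'_s) f_y / (0.85 f'_c b) = 2701650/(0.85 × 32.6 × 410) = 237.80 mm.
c = a/β₁ = 237.80/0.817 = 291.06 mm; ε'_s = 0.003(c − d')/c = 0.0022 ≥ f_y/E_s = 0.0021, so compression steel does yield.
M_n = (A_s − A'_s) f_y (d − a/2) + A'_s f_y (d − d') = [2701650 × (765 − 118.9) + 618350 × (765 − 73)] × 10⁻⁶ = 1745.54 + 427.90 = 2173.44 kN·m.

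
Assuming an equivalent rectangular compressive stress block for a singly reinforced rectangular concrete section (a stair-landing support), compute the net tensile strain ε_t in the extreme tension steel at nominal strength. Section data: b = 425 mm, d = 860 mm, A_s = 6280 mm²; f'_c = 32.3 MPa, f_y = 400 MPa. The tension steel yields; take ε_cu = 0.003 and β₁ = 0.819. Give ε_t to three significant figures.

ε_t ≈ 0.00682

a = A_s f_y/(0.85 f'_c b) = 215.28 mm.
β₁ = 0.819, so c = a/β₁ = 215.28/0.819 = 262.86 mm.
From the linear strain diagram with ε_cu = 0.003: ε_t = 0.003 (d − c)/c = 0.003 × (860 − 262.86)/262.86 = 0.00682.
Since ε_t ≥ 0.005, the section is tension-controlled.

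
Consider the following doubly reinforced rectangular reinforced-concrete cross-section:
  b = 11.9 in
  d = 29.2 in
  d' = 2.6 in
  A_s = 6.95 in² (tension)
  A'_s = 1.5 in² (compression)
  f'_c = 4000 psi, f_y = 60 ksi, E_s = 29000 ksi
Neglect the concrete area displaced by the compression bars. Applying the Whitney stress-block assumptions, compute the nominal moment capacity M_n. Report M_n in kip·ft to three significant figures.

M_n ≈ 885 kip·ft

Assume both steels yield.
a = (A_s − A'_s) f_y/(0.85 f'_c b) = (6.95 − 1.5) × 60/(0.85 × 4 × 11.9) = 8.082 in.
c = a/β₁ = 8.082/0.85 = 9.508 in; ε'_s = 0.003(c − d')/c = 0.0022 ≥ ε_y = 0.0021, so the compression steel yields.
M_n = (A_s − A'_s) f_y (d − a/2) + A'_s f_y (d − d') = 327 × (29.2 − 4.041) + 90 × (29.2 − 2.6) = 8227.0 + 2394.0 = 10621.0 kip·in = 10621.0/12 = 885.08 kip·ft.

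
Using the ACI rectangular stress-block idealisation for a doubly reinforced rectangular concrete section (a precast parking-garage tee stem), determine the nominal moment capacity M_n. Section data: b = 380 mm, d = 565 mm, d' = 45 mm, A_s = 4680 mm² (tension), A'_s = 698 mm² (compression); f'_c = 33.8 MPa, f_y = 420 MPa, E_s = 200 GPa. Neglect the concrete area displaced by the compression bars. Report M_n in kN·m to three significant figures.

Assume both tension and compression steel yield.
Net tension couple steel: A_s − A'_s = 3982 mm².
a = (A_s − A'_s) f_y / (0.85 f'_c b) = 1672440/(0.85 × 33.8 × 380) = 153.19 mm.
c = a/β₁ = 153.19/0.809 = 189.36 mm; ε'_s = 0.003(c − d')/c = 0.0023 ≥ f_y/E_s = 0.0021, so compression steel does yield.
M_n = (A_s − A'_s) f_y (d − a/2) + A'_s f_y (d − d') = [1672440 × (565 − 76.595) + 293160 × (565 − 45)] × 10⁻⁶ = 816.83 + 152.44 = 969.27 kN·m.

M_n ≈ 969 kN·m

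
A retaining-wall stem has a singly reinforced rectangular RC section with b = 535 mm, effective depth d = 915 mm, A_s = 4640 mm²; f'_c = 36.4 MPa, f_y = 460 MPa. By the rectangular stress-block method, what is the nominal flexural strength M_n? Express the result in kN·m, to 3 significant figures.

M_n ≈ 1820 kN·m

T = A_s f_y = 4640 × 460 = 2134400 N = 2134.4 kN.
From C = T: a = T/(0.85 f'_c b) = 2134400/(0.85 × 36.4 × 535) = 128.94 mm.
M_n = T(d − a/2) = 2134.4 kN × (915 − 64.47) mm = 1815.37 kN·m.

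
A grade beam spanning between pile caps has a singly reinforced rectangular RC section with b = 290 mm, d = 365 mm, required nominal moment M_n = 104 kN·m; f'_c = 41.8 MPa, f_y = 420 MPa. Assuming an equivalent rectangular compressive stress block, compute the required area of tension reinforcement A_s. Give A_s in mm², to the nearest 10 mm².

A_s ≈ 710 mm²

With M_n = 0.85 f'_c a b (d − a/2), solve the quadratic for a:
a = d − √(d² − 2M_n/(0.85 f'_c b)) = 365 − √(365² − 2 × 104×10⁶/(0.85 × 41.8 × 290)) = 28.79 mm.
A_s = 0.85 f'_c a b / f_y = 0.85 × 41.8 × 28.79 × 290 / 420 = 706.3 mm².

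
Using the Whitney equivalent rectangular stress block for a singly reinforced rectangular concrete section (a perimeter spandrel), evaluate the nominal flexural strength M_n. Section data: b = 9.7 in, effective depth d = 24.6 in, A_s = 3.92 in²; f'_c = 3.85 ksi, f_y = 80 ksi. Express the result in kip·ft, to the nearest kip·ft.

M_n ≈ 514 kip·ft

T = A_s f_y = 3.92 × 80 = 313.6 kips.
a = T/(0.85 f'_c b) = 313.6/(0.85 × 3.85 × 9.7) = 9.879 in.
M_n = T(d − a/2) = 313.6 × (24.6 − 4.9395) = 6165.5 kip·in = 6165.5/12 = 513.79 kip·ft.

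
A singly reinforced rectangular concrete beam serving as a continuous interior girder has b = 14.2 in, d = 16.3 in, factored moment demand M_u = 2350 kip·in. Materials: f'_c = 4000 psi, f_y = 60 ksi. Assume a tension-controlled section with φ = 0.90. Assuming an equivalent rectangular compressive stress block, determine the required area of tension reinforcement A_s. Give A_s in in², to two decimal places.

A_s ≈ 3.02 in²

M_n = M_u/φ = 2350/0.90 = 2611.11 kip·in.
From M_n = 0.85 f'_c a b (d − a/2):
a = d − √(d² − 2M_n/(0.85 f'_c b)) = 16.3 − √(16.3² − 2 × 2611.11/(0.85 × 4 × 14.2)) = 3.749 in.
A_s = 0.85 f'_c a b / f_y = 0.85 × 4 × 3.749 × 14.2 / 60 = 3.017 in².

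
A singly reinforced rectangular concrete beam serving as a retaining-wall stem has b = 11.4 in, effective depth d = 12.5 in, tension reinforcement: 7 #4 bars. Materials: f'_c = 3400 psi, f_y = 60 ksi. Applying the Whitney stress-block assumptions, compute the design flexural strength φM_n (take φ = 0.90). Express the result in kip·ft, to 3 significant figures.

φM_n ≈ 70.7 kip·ft

A_s = 7 × 0.2 = 1.4 in².
T = A_s f_y = 1.4 × 60 = 84 kips.
a = T/(0.85 f'_c b) = 84/(0.85 × 3.4 × 11.4) = 2.550 in.
M_n = T(d − a/2) = 84 × (12.5 − 1.275) = 942.9 kip·in = 942.9/12 = 78.58 kip·ft.
φM_n = 0.90 × 78.58 = 70.72 kip·ft.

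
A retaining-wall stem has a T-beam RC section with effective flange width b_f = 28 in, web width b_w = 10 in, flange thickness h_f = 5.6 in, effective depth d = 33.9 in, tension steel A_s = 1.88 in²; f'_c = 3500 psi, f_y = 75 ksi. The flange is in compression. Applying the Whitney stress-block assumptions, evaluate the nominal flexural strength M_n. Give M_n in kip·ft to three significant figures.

M_n ≈ 388 kip·ft

Tension: T = A_s f_y = 1.88 × 75 = 141 kips.
Try a within the flange: a = T/(0.85 f'_c b_f) = 141/(0.85 × 3.5 × 28) = 1.693 in.
Since a = 1.693 ≤ h_f = 5.6 in, the stress block lies entirely in the flange; analyse as a rectangular beam of width b_f.
M_n = T(d − a/2) = 141 × (33.9 − 0.8465) = 4660.5 kip·in.
M_n = 4660.5/12 = 388.38 kip·ft.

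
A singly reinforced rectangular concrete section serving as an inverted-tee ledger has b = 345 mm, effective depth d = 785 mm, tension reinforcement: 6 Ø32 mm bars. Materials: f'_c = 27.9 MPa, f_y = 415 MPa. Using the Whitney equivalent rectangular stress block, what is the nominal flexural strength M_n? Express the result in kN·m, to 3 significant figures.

A_s = 6 × 804 = 4824 mm².
T = A_s f_y = 4824 × 415 = 2001960 N = 2001.96 kN.
From C = T: a = T/(0.85 f'_c b) = 2001960/(0.85 × 27.9 × 345) = 244.69 mm.
M_n = T(d − a/2) = 2001.96 kN × (785 − 122.345) mm = 1326.61 kN·m.

M_n ≈ 1330 kN·m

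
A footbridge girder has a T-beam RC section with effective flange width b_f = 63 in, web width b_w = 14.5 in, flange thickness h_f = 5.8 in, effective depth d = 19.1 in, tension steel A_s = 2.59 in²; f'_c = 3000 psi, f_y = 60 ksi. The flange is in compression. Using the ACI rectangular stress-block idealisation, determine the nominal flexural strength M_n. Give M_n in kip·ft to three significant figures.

Tension: T = A_s f_y = 2.59 × 60 = 155.4 kips.
Try a within the flange: a = T/(0.85 f'_c b_f) = 155.4/(0.85 × 3 × 63) = 0.967 in.
Since a = 0.967 ≤ h_f = 5.8 in, the stress block lies entirely in the flange; analyse as a rectangular beam of width b_f.
M_n = T(d − a/2) = 155.4 × (19.1 − 0.4835) = 2893.0 kip·in.
M_n = 2893.0/12 = 241.08 kip·ft.

M_n ≈ 241 kip·ft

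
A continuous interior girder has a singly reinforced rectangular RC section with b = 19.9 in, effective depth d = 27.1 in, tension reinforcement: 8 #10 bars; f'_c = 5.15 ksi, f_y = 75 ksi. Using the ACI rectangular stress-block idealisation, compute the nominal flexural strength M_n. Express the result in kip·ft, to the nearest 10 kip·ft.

A_s = 8 × 1.27 = 10.16 in².
T = A_s f_y = 10.16 × 75 = 762 kips.
a = T/(0.85 f'_c b) = 762/(0.85 × 5.15 × 19.9) = 8.747 in.
M_n = T(d − a/2) = 762 × (27.1 − 4.3735) = 17317.6 kip·in = 17317.6/12 = 1443.13 kip·ft.

M_n ≈ 1440 kip·ft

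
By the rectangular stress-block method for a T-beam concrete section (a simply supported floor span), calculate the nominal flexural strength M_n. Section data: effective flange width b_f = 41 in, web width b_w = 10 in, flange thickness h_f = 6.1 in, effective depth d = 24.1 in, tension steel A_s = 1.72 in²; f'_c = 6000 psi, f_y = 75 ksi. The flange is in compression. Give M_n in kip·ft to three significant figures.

M_n ≈ 256 kip·ft

Tension: T = A_s f_y = 1.72 × 75 = 129 kips.
Try a within the flange: a = T/(0.85 f'_c b_f) = 129/(0.85 × 6 × 41) = 0.617 in.
Since a = 0.617 ≤ h_f = 6.1 in, the stress block lies entirely in the flange; analyse as a rectangular beam of width b_f.
M_n = T(d − a/2) = 129 × (24.1 − 0.3085) = 3069.1 kip·in.
M_n = 3069.1/12 = 255.76 kip·ft.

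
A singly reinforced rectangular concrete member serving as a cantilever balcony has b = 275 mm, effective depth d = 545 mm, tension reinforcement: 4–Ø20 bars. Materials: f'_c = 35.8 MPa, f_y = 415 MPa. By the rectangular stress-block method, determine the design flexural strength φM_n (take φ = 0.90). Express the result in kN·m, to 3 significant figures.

φM_n ≈ 241 kN·m

A_s = 4 × 314 = 1256 mm².
T = A_s f_y = 1256 × 415 = 521240 N = 521.24 kN.
From C = T: a = T/(0.85 f'_c b) = 521240/(0.85 × 35.8 × 275) = 62.29 mm.
M_n = T(d − a/2) = 521.24 kN × (545 − 31.145) mm = 267.84 kN·m.
φM_n = 0.90 × 267.84 = 241.06 kN·m.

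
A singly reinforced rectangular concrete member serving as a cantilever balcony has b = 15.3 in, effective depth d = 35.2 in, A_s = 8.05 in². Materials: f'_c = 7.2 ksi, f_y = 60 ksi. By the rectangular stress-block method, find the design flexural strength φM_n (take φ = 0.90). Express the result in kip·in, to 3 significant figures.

T = A_s f_y = 8.05 × 60 = 483 kips.
a = T/(0.85 f'_c b) = 483/(0.85 × 7.2 × 15.3) = 5.158 in.
M_n = T(d − a/2) = 483 × (35.2 − 2.579) = 15755.9 kip·in.
φM_n = 0.90 × 15755.9 = 14180.3 kip·in.

φM_n ≈ 14200 kip·in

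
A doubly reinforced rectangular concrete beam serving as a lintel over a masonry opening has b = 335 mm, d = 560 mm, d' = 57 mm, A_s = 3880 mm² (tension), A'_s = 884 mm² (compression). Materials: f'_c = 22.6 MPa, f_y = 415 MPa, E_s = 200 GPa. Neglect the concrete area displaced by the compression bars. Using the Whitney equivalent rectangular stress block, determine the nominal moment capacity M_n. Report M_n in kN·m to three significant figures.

Assume both tension and compression steel yield.
Net tension couple steel: A_s − A'_s = 2996 mm².
a = (A_s − A'_s) f_y / (0.85 f'_c b) = 1243340/(0.85 × 22.6 × 335) = 193.20 mm.
c = a/β₁ = 193.20/0.85 = 227.29 mm; ε'_s = 0.003(c − d')/c = 0.0022 ≥ f_y/E_s = 0.0021, so compression steel does yield.
M_n = (A_s − A'_s) f_y (d − a/2) + A'_s f_y (d − d') = [1243340 × (560 − 96.6) + 366860 × (560 − 57)] × 10⁻⁶ = 576.16 + 184.53 = 760.69 kN·m.

M_n ≈ 761 kN·m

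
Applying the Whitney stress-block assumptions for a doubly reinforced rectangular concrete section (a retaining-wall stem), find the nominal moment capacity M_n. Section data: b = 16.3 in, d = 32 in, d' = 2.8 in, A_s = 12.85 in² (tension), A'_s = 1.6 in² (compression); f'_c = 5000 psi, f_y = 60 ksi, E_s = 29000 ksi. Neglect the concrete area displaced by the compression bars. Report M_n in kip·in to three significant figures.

M_n ≈ 21100 kip·in

Assume both steels yield.
a = (A_s − A'_s) f_y/(0.85 f'_c b) = (12.85 − 1.6) × 60/(0.85 × 5 × 16.3) = 9.744 in.
c = a/β₁ = 9.744/0.8 = 12.180 in; ε'_s = 0.003(c − d')/c = 0.0023 ≥ ε_y = 0.0021, so the compression steel yields.
M_n = (A_s − A'_s) f_y (d − a/2) + A'_s f_y (d − d') = 675 × (32 − 4.872) + 96 × (32 − 2.8) = 18311.4 + 2803.2 = 21114.6 kip·in.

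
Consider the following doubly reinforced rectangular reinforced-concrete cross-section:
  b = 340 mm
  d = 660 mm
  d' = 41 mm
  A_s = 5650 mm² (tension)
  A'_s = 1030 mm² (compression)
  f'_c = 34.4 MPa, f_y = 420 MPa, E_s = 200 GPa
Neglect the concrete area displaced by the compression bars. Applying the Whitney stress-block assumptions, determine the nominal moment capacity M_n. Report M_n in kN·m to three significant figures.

M_n ≈ 1360 kN·m

Assume both tension and compression steel yield.
Net tension couple steel: A_s − A'_s = 4620 mm².
a = (A_s − A'_s) f_y / (0.85 f'_c b) = 1940400/(0.85 × 34.4 × 340) = 195.18 mm.
c = a/β₁ = 195.18/0.804 = 242.76 mm; ε'_s = 0.003(c − d')/c = 0.0025 ≥ f_y/E_s = 0.0021, so compression steel does yield.
M_n = (A_s − A'_s) f_y (d − a/2) + A'_s f_y (d − d') = [1940400 × (660 − 97.59) + 432600 × (660 − 41)] × 10⁻⁶ = 1091.30 + 267.78 = 1359.08 kN·m.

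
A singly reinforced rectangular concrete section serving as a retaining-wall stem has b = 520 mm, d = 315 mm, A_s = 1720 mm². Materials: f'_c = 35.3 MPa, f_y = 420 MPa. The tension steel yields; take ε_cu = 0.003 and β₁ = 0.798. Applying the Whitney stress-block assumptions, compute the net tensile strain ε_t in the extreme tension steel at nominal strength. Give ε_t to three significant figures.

ε_t ≈ 0.0133

a = A_s f_y/(0.85 f'_c b) = 46.30 mm.
β₁ = 0.798, so c = a/β₁ = 46.30/0.798 = 58.02 mm.
From the linear strain diagram with ε_cu = 0.003: ε_t = 0.003 (d − c)/c = 0.003 × (315 − 58.02)/58.02 = 0.0133.
Since ε_t ≥ 0.005, the section is tension-controlled.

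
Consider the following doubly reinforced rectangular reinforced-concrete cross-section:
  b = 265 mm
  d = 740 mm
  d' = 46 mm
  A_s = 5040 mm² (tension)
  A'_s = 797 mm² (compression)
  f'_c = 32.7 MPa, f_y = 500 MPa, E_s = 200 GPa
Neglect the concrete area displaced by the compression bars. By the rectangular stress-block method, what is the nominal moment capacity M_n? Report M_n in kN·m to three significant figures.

Assume both tension and compression steel yield.
Net tension couple steel: A_s − A'_s = 4243 mm².
a = (A_s − A'_s) f_y / (0.85 f'_c b) = 2121500/(0.85 × 32.7 × 265) = 288.03 mm.
c = a/β₁ = 288.03/0.816 = 352.98 mm; ε'_s = 0.003(c − d')/c = 0.0026 ≥ f_y/E_s = 0.0025, so compression steel does yield.
M_n = (A_s − A'_s) f_y (d − a/2) + A'_s f_y (d − d') = [2121500 × (740 − 144.015) + 398500 × (740 − 46)] × 10⁻⁶ = 1264.38 + 276.56 = 1540.94 kN·m.

M_n ≈ 1540 kN·m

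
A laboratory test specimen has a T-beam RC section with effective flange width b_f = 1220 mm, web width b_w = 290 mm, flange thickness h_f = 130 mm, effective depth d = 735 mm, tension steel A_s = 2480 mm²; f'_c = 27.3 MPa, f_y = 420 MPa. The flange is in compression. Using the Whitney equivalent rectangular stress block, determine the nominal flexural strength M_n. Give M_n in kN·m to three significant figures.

M_n ≈ 746 kN·m

Tension: T = A_s f_y = 2480 × 420 = 1041600 N.
Try a within the flange: a = T/(0.85 f'_c b_f) = 1041600/(0.85 × 27.3 × 1220) = 36.79 mm.
Since a = 36.79 ≤ h_f = 130 mm, the stress block lies entirely in the flange; analyse as a rectangular beam of width b_f.
M_n = T(d − a/2) = 1041600 × (735 − 18.395) = 746.42 × 10⁶ N·mm.
M_n = 746.42 kN·m.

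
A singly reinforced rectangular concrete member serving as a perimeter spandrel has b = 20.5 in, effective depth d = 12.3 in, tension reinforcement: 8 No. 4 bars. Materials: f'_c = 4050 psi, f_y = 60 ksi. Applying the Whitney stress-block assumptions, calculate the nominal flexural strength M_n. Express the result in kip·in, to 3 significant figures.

M_n ≈ 1120 kip·in

A_s = 8 × 0.2 = 1.6 in².
T = A_s f_y = 1.6 × 60 = 96 kips.
a = T/(0.85 f'_c b) = 96/(0.85 × 4.05 × 20.5) = 1.360 in.
M_n = T(d − a/2) = 96 × (12.3 − 0.68) = 1115.5 kip·in.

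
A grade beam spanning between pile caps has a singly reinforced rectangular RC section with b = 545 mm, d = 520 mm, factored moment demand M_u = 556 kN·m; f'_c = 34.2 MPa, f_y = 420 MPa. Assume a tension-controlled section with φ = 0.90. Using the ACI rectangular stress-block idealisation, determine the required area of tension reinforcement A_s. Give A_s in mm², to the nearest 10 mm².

M_n = M_u/φ = 556/0.90 = 617.778 kN·m.
With M_n = 0.85 f'_c a b (d − a/2), solve the quadratic for a:
a = d − √(d² − 2M_n/(0.85 f'_c b)) = 520 − √(520² − 2 × 617.778×10⁶/(0.85 × 34.2 × 545)) = 81.35 mm.
A_s = 0.85 f'_c a b / f_y = 0.85 × 34.2 × 81.35 × 545 / 420 = 3068.7 mm².

A_s ≈ 3070 mm²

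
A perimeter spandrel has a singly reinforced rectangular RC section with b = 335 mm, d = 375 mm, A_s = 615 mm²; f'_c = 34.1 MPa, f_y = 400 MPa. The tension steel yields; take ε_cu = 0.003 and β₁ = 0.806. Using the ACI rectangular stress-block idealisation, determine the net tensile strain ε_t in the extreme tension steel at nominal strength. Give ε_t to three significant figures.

a = A_s f_y/(0.85 f'_c b) = 25.33 mm.
β₁ = 0.806, so c = a/β₁ = 25.33/0.806 = 31.43 mm.
From the linear strain diagram with ε_cu = 0.003: ε_t = 0.003 (d − c)/c = 0.003 × (375 − 31.43)/31.43 = 0.0328.
Since ε_t ≥ 0.005, the section is tension-controlled.

ε_t ≈ 0.0328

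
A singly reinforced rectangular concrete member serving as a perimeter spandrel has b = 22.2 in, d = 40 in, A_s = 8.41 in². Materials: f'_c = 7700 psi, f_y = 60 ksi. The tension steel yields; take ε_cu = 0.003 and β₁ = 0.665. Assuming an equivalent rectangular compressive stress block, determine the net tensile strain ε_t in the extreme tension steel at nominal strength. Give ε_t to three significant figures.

ε_t ≈ 0.0200

a = A_s f_y/(0.85 f'_c b) = 3.473 in.
β₁ = 0.665, so c = a/β₁ = 3.473/0.665 = 5.223 in.
From the linear strain diagram with ε_cu = 0.003: ε_t = 0.003 (d − c)/c = 0.003 × (40 − 5.223)/5.223 = 0.0200.
Since ε_t ≥ 0.005, the section is tension-controlled.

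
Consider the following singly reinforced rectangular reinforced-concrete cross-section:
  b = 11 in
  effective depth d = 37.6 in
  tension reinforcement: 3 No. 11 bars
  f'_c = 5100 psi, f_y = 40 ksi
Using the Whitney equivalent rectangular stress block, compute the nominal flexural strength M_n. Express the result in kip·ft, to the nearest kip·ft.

M_n ≈ 556 kip·ft

A_s = 3 × 1.56 = 4.68 in².
T = A_s f_y = 4.68 × 40 = 187.2 kips.
a = T/(0.85 f'_c b) = 187.2/(0.85 × 5.1 × 11) = 3.926 in.
M_n = T(d − a/2) = 187.2 × (37.6 − 1.963) = 6671.2 kip·in = 6671.2/12 = 555.93 kip·ft.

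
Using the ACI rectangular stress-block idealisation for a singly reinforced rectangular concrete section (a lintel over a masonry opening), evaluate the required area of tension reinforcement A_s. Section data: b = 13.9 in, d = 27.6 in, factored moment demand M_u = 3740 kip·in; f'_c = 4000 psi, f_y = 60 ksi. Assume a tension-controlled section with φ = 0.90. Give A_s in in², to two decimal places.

A_s ≈ 2.67 in²

M_n = M_u/φ = 3740/0.90 = 4155.56 kip·in.
From M_n = 0.85 f'_c a b (d − a/2):
a = d − √(d² − 2M_n/(0.85 f'_c b)) = 27.6 − √(27.6² − 2 × 4155.56/(0.85 × 4 × 13.9)) = 3.395 in.
A_s = 0.85 f'_c a b / f_y = 0.85 × 4 × 3.395 × 13.9 / 60 = 2.674 in².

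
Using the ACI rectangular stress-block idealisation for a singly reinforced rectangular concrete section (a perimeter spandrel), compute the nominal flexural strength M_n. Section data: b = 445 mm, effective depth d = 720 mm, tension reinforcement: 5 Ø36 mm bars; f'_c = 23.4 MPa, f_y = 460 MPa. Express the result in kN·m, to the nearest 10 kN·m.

A_s = 5 × 1018 = 5090 mm².
T = A_s f_y = 5090 × 460 = 2341400 N = 2341.4 kN.
From C = T: a = T/(0.85 f'_c b) = 2341400/(0.85 × 23.4 × 445) = 264.53 mm.
M_n = T(d − a/2) = 2341.4 kN × (720 − 132.265) mm = 1376.12 kN·m.

M_n ≈ 1380 kN·m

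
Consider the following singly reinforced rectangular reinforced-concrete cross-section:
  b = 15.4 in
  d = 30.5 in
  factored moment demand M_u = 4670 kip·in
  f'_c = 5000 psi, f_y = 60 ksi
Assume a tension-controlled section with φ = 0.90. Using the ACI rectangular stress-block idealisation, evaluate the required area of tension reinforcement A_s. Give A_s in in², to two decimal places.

M_n = M_u/φ = 4670/0.90 = 5188.89 kip·in.
From M_n = 0.85 f'_c a b (d − a/2):
a = d − √(d² − 2M_n/(0.85 f'_c b)) = 30.5 − √(30.5² − 2 × 5188.89/(0.85 × 5 × 15.4)) = 2.721 in.
A_s = 0.85 f'_c a b / f_y = 0.85 × 5 × 2.721 × 15.4 / 60 = 2.968 in².

A_s ≈ 2.97 in²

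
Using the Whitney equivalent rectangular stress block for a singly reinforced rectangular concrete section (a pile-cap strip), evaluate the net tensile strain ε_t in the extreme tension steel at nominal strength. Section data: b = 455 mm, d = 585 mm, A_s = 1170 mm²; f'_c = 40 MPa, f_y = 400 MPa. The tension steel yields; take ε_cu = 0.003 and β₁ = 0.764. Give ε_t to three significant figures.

a = A_s f_y/(0.85 f'_c b) = 30.25 mm.
β₁ = 0.764, so c = a/β₁ = 30.25/0.764 = 39.59 mm.
From the linear strain diagram with ε_cu = 0.003: ε_t = 0.003 (d − c)/c = 0.003 × (585 − 39.59)/39.59 = 0.0413.
Since ε_t ≥ 0.005, the section is tension-controlled.

ε_t ≈ 0.0413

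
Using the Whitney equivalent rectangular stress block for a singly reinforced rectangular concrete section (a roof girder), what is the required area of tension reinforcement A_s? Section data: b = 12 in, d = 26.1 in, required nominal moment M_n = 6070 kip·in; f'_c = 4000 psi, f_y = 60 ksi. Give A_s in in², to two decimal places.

From M_n = 0.85 f'_c a b (d − a/2):
a = d − √(d² − 2M_n/(0.85 f'_c b)) = 26.1 − √(26.1² − 2 × 6070/(0.85 × 4 × 12)) = 6.513 in.
A_s = 0.85 f'_c a b / f_y = 0.85 × 4 × 6.513 × 12 / 60 = 4.429 in².

A_s ≈ 4.43 in²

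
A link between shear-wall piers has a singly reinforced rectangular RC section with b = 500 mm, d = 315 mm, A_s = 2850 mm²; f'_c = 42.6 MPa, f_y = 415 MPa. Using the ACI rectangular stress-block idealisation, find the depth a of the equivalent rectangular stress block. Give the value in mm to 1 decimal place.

T = A_s f_y = 2850 × 415 = 1182750 N = 1182.75 kN.
Setting C = 0.85 f'_c a b equal to T: a = 1182750/(0.85 × 42.6 × 500) = 65.3 mm.

a ≈ 65.3 mm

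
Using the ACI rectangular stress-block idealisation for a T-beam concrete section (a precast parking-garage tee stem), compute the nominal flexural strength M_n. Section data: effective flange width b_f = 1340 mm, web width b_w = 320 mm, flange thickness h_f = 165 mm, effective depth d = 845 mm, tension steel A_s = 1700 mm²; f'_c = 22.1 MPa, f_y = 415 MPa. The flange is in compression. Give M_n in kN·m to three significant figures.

Tension: T = A_s f_y = 1700 × 415 = 705500 N.
Try a within the flange: a = T/(0.85 f'_c b_f) = 705500/(0.85 × 22.1 × 1340) = 28.03 mm.
Since a = 28.03 ≤ h_f = 165 mm, the stress block lies entirely in the flange; analyse as a rectangular beam of width b_f.
M_n = T(d − a/2) = 705500 × (845 − 14.015) = 586.26 × 10⁶ N·mm.
M_n = 586.26 kN·m.

M_n ≈ 586 kN·m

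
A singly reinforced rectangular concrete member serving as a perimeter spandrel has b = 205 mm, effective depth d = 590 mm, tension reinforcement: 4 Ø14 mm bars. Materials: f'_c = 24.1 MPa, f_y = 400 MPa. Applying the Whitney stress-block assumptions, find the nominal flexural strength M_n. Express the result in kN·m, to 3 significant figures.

A_s = 4 × 154 = 616 mm².
T = A_s f_y = 616 × 400 = 246400 N = 246.4 kN.
From C = T: a = T/(0.85 f'_c b) = 246400/(0.85 × 24.1 × 205) = 58.67 mm.
M_n = T(d − a/2) = 246.4 kN × (590 − 29.335) mm = 138.15 kN·m.

M_n ≈ 138 kN·m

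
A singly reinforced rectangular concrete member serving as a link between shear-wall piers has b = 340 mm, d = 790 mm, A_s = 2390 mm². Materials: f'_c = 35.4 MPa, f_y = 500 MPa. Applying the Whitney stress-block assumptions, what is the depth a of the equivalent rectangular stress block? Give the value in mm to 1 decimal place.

T = A_s f_y = 2390 × 500 = 1195000 N = 1195 kN.
Setting C = 0.85 f'_c a b equal to T: a = 1195000/(0.85 × 35.4 × 340) = 116.8 mm.

a ≈ 116.8 mm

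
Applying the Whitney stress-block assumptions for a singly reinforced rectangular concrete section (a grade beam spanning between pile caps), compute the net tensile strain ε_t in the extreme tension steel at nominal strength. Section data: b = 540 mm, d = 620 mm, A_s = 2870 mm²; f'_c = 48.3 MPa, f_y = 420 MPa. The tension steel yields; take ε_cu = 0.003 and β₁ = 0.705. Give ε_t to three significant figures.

ε_t ≈ 0.0211

a = A_s f_y/(0.85 f'_c b) = 54.37 mm.
β₁ = 0.705, so c = a/β₁ = 54.37/0.705 = 77.12 mm.
From the linear strain diagram with ε_cu = 0.003: ε_t = 0.003 (d − c)/c = 0.003 × (620 − 77.12)/77.12 = 0.0211.
Since ε_t ≥ 0.005, the section is tension-controlled.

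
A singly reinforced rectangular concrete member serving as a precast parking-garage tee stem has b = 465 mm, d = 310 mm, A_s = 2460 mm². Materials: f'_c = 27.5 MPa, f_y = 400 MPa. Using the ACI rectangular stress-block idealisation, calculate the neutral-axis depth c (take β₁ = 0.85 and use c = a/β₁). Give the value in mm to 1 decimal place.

T = A_s f_y = 2460 × 400 = 984000 N = 984 kN.
Setting C = 0.85 f'_c a b equal to T: a = 984000/(0.85 × 27.5 × 465) = 90.530 mm.
With β₁ = 0.85, c = a/β₁ = 90.530/0.85 = 106.5 mm.

c ≈ 106.5 mm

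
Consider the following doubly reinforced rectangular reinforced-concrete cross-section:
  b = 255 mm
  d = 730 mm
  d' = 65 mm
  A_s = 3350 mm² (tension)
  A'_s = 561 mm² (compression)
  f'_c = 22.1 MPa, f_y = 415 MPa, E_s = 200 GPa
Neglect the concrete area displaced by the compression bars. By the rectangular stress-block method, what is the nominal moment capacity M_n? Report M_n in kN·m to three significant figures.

M_n ≈ 860 kN·m

Assume both tension and compression steel yield.
Net tension couple steel: A_s − A'_s = 2789 mm².
a = (A_s − A'_s) f_y / (0.85 f'_c b) = 1157435/(0.85 × 22.1 × 255) = 241.63 mm.
c = a/β₁ = 241.63/0.85 = 284.27 mm; ε'_s = 0.003(c − d')/c = 0.0023 ≥ f_y/E_s = 0.0021, so compression steel does yield.
M_n = (A_s − A'_s) f_y (d − a/2) + A'_s f_y (d − d') = [1157435 × (730 − 120.815) + 232815 × (730 − 65)] × 10⁻⁶ = 705.09 + 154.82 = 859.91 kN·m.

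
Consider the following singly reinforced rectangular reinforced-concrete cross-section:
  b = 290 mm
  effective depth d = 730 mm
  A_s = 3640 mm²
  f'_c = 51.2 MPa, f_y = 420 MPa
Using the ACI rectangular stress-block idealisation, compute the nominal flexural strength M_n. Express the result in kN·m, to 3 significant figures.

T = A_s f_y = 3640 × 420 = 1528800 N = 1528.8 kN.
From C = T: a = T/(0.85 f'_c b) = 1528800/(0.85 × 51.2 × 290) = 121.13 mm.
M_n = T(d − a/2) = 1528.8 kN × (730 − 60.565) mm = 1023.43 kN·m.

M_n ≈ 1020 kN·m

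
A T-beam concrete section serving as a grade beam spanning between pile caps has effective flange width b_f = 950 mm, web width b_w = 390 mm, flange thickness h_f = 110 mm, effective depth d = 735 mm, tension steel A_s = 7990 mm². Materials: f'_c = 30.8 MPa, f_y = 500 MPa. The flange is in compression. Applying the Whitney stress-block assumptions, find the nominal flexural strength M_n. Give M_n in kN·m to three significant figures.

Tension: T = A_s f_y = 7990 × 500 = 3995000 N.
Try a within the flange: a = T/(0.85 f'_c b_f) = 3995000/(0.85 × 30.8 × 950) = 160.63 mm.
a = 160.63 > h_f = 110 mm: the block extends into the web. Split into flange-overhang and web parts.
C_f = 0.85 f'_c (b_f − b_w) h_f = 0.85 × 30.8 × (950 − 390) × 110 = 1612688 N.
Remaining web compression depth: a_w = (T − C_f)/(0.85 f'_c b_w) = (3995000 − 1612688)/(0.85 × 30.8 × 390) = 233.33 mm.
M_n = C_f(d − h_f/2) + (T − C_f)(d − a_w/2) = 1612688 × (735 − 55) + 2382312 × (735 − 116.665) = 1096.63 + 1473.07 = 2569.70 × 10⁶ N·mm.
M_n = 2569.70 kN·m.

M_n ≈ 2570 kN·m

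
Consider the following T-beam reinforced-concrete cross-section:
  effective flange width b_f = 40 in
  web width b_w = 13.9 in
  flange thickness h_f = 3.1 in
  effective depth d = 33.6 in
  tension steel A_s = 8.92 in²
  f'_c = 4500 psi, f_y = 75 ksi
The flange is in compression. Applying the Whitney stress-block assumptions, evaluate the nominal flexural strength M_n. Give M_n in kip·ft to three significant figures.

M_n ≈ 1730 kip·ft

Tension: T = A_s f_y = 8.92 × 75 = 669 kips.
Try a within the flange: a = T/(0.85 f'_c b_f) = 669/(0.85 × 4.5 × 40) = 4.373 in.
a = 4.373 > h_f = 3.1 in: the block extends into the web. Split into flange-overhang and web parts.
C_f = 0.85 f'_c (b_f − b_w) h_f = 0.85 × 4.5 × (40 − 13.9) × 3.1 = 309.5 kips.
Remaining web compression depth: a_w = (T − C_f)/(0.85 f'_c b_w) = (669 − 309.5)/(0.85 × 4.5 × 13.9) = 6.762 in.
M_n = C_f(d − h_f/2) + (T − C_f)(d − a_w/2) = 309.5 × (33.6 − 1.55) + 359.5 × (33.6 − 3.381) = 9919.5 + 10863.7 = 20783.2 kip·in.
M_n = 20783.2/12 = 1731.93 kip·ft.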